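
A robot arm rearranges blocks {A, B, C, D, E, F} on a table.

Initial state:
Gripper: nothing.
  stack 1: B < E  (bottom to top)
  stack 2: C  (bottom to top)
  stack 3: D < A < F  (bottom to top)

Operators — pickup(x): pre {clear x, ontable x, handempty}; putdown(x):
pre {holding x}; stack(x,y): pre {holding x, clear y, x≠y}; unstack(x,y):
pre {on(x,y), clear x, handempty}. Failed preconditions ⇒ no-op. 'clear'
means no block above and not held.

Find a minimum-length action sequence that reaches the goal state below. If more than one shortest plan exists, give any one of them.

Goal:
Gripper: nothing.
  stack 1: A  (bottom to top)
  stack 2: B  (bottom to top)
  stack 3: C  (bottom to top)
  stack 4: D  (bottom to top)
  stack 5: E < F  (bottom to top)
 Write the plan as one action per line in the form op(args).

step 1 (unstack(E, B)): towers=[B; C; D/A/F] holding=E
step 2 (putdown(E)): towers=[B; C; D/A/F; E] holding=-
step 3 (unstack(F, A)): towers=[B; C; D/A; E] holding=F
step 4 (stack(F, E)): towers=[B; C; D/A; E/F] holding=-
step 5 (unstack(A, D)): towers=[B; C; D; E/F] holding=A
step 6 (putdown(A)): towers=[A; B; C; D; E/F] holding=-
goal check: towers=[A; B; C; D; E/F] holding=- — reached (length 6, optimal by BFS)

unstack(E, B)
putdown(E)
unstack(F, A)
stack(F, E)
unstack(A, D)
putdown(A)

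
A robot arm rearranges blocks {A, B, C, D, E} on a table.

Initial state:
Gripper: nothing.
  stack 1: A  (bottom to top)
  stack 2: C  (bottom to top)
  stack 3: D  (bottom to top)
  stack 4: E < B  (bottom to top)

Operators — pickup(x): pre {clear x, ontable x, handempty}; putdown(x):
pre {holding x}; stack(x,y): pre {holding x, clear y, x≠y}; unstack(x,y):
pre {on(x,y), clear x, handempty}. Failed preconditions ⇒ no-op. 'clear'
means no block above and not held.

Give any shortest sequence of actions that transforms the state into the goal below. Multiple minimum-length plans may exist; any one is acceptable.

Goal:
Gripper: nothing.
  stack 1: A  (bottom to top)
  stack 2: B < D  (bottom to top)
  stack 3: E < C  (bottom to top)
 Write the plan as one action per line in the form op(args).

unstack(B, E)
putdown(B)
pickup(D)
stack(D, B)
pickup(C)
stack(C, E)

step 1 (unstack(B, E)): towers=[A; C; D; E] holding=B
step 2 (putdown(B)): towers=[A; B; C; D; E] holding=-
step 3 (pickup(D)): towers=[A; B; C; E] holding=D
step 4 (stack(D, B)): towers=[A; B/D; C; E] holding=-
step 5 (pickup(C)): towers=[A; B/D; E] holding=C
step 6 (stack(C, E)): towers=[A; B/D; E/C] holding=-
goal check: towers=[A; B/D; E/C] holding=- — reached (length 6, optimal by BFS)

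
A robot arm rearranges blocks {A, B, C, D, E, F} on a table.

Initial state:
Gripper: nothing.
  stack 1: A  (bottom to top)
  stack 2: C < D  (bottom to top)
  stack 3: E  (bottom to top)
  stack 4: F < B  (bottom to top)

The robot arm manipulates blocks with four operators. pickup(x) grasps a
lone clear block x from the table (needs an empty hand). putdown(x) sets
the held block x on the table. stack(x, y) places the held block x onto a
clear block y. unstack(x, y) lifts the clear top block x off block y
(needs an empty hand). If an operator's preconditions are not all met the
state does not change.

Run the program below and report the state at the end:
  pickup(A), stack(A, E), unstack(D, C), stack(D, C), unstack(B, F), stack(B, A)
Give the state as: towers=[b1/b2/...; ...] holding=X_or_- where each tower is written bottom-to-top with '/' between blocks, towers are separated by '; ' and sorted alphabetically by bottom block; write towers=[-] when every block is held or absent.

step 1 (pickup(A)): towers=[C/D; E; F/B] holding=A
step 2 (stack(A, E)): towers=[C/D; E/A; F/B] holding=-
step 3 (unstack(D, C)): towers=[C; E/A; F/B] holding=D
step 4 (stack(D, C)): towers=[C/D; E/A; F/B] holding=-
step 5 (unstack(B, F)): towers=[C/D; E/A; F] holding=B
step 6 (stack(B, A)): towers=[C/D; E/A/B; F] holding=-

towers=[C/D; E/A/B; F] holding=-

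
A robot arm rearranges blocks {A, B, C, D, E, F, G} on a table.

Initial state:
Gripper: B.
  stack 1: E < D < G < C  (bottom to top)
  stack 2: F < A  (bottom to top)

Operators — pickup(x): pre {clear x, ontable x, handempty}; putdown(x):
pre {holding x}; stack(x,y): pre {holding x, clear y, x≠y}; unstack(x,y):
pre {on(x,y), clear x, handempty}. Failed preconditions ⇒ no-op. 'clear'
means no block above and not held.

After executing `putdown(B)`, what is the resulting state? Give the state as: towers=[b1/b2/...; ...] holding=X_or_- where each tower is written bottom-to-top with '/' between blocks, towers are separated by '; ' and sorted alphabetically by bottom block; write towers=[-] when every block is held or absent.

towers=[B; E/D/G/C; F/A] holding=-

before: towers=[E/D/G/C; F/A] holding=B
pre[putdown(B)]: holding(B) ok
all met → apply putdown(B)
after:  towers=[B; E/D/G/C; F/A] holding=-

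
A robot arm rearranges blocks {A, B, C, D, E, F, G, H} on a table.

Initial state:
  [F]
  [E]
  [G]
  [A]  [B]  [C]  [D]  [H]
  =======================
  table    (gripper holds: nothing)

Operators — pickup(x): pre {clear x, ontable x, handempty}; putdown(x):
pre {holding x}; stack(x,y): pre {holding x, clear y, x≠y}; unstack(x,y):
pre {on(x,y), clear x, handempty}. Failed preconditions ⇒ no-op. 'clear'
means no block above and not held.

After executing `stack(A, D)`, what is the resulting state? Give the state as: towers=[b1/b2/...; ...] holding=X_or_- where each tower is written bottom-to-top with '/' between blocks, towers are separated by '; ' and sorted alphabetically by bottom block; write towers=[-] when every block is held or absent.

before: towers=[A/G/E/F; B; C; D; H] holding=-
pre[stack(A, D)]: holding(A) fail, clear(D) ok, A≠D ok
holding(A) unmet → stack(A, D) is a no-op
after:  towers=[A/G/E/F; B; C; D; H] holding=-

towers=[A/G/E/F; B; C; D; H] holding=-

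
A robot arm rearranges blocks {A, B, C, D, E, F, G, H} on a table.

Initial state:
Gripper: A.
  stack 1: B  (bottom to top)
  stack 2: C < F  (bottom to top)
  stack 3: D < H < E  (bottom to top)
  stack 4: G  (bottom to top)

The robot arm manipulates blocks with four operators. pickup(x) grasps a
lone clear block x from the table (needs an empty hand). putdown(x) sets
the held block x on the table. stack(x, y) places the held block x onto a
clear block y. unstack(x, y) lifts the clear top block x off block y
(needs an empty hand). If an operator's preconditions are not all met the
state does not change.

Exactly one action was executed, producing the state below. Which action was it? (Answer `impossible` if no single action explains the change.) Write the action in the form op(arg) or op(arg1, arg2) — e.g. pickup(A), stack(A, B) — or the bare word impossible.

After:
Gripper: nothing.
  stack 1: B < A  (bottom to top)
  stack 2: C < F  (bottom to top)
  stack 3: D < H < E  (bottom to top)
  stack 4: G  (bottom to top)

target: towers=[B/A; C/F; D/H/E; G] holding=-
        putdown(A) → towers=[A; B; C/F; D/H/E; G] holding=-
       stack(A, G) → towers=[B; C/F; D/H/E; G/A] holding=-
       stack(A, E) → towers=[B; C/F; D/H/E/A; G] holding=-
       stack(A, B) → towers=[B/A; C/F; D/H/E; G] holding=-  ← match
       stack(A, F) → towers=[B; C/F/A; D/H/E; G] holding=-

stack(A, B)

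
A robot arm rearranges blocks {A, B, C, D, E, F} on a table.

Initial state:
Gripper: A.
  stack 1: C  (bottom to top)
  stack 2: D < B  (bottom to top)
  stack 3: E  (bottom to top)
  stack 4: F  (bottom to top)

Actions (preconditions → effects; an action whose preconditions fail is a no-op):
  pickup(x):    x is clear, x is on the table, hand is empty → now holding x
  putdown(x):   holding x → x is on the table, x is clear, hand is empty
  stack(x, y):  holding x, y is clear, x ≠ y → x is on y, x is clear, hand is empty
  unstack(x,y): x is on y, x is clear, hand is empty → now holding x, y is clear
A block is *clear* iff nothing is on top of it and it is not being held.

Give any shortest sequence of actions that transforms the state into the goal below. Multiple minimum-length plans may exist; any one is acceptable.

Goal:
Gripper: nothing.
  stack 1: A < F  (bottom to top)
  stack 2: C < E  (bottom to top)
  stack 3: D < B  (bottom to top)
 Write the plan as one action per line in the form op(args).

putdown(A)
pickup(F)
stack(F, A)
pickup(E)
stack(E, C)

step 1 (putdown(A)): towers=[A; C; D/B; E; F] holding=-
step 2 (pickup(F)): towers=[A; C; D/B; E] holding=F
step 3 (stack(F, A)): towers=[A/F; C; D/B; E] holding=-
step 4 (pickup(E)): towers=[A/F; C; D/B] holding=E
step 5 (stack(E, C)): towers=[A/F; C/E; D/B] holding=-
goal check: towers=[A/F; C/E; D/B] holding=- — reached (length 5, optimal by BFS)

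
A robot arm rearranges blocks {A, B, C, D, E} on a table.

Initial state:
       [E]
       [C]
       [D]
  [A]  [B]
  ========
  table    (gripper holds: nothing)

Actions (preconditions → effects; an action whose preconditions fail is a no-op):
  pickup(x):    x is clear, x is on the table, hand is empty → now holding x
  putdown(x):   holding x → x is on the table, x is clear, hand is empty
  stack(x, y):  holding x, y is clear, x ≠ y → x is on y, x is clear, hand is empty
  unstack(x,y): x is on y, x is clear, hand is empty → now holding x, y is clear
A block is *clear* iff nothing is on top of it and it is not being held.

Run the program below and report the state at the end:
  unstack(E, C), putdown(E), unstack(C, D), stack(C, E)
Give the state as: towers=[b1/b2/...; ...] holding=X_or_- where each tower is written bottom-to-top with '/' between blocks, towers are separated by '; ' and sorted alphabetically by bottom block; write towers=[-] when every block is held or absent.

towers=[A; B/D; E/C] holding=-

step 1 (unstack(E, C)): towers=[A; B/D/C] holding=E
step 2 (putdown(E)): towers=[A; B/D/C; E] holding=-
step 3 (unstack(C, D)): towers=[A; B/D; E] holding=C
step 4 (stack(C, E)): towers=[A; B/D; E/C] holding=-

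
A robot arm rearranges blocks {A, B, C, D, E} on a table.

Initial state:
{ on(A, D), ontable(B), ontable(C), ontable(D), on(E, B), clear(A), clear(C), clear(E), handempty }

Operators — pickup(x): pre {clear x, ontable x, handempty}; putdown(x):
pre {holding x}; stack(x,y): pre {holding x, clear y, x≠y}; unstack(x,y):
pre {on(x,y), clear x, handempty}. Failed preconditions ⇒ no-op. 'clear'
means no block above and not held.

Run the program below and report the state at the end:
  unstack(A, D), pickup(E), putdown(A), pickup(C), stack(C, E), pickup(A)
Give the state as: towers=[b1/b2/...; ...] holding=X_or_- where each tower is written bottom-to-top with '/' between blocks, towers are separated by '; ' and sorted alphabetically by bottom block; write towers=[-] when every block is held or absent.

towers=[B/E/C; D] holding=A

step 1 (unstack(A, D)): towers=[B/E; C; D] holding=A
step 2 (pickup(E)) [no-op]: towers=[B/E; C; D] holding=A
step 3 (putdown(A)): towers=[A; B/E; C; D] holding=-
step 4 (pickup(C)): towers=[A; B/E; D] holding=C
step 5 (stack(C, E)): towers=[A; B/E/C; D] holding=-
step 6 (pickup(A)): towers=[B/E/C; D] holding=A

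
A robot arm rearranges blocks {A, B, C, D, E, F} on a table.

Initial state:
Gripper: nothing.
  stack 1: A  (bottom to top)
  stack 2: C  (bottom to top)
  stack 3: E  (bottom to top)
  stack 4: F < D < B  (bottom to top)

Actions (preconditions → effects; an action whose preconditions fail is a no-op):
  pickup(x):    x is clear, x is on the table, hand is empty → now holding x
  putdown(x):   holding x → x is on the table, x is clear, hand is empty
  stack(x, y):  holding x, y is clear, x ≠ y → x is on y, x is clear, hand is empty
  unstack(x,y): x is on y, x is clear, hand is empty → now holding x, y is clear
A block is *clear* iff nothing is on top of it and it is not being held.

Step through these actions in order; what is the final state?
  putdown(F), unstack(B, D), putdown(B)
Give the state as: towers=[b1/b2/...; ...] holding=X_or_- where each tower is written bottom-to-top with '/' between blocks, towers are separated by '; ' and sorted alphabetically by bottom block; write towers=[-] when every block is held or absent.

step 1 (putdown(F)) [no-op]: towers=[A; C; E; F/D/B] holding=-
step 2 (unstack(B, D)): towers=[A; C; E; F/D] holding=B
step 3 (putdown(B)): towers=[A; B; C; E; F/D] holding=-

towers=[A; B; C; E; F/D] holding=-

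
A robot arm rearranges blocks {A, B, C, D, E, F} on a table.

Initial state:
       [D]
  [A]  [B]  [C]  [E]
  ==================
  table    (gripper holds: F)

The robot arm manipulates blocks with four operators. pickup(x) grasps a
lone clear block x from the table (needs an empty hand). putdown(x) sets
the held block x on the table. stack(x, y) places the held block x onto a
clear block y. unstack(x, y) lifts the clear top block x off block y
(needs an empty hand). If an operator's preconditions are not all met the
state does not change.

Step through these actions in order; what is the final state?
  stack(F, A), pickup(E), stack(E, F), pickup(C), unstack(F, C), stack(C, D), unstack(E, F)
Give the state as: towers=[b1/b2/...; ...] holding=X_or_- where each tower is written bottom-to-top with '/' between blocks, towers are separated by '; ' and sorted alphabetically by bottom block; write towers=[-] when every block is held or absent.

towers=[A/F; B/D/C] holding=E

step 1 (stack(F, A)): towers=[A/F; B/D; C; E] holding=-
step 2 (pickup(E)): towers=[A/F; B/D; C] holding=E
step 3 (stack(E, F)): towers=[A/F/E; B/D; C] holding=-
step 4 (pickup(C)): towers=[A/F/E; B/D] holding=C
step 5 (unstack(F, C)) [no-op]: towers=[A/F/E; B/D] holding=C
step 6 (stack(C, D)): towers=[A/F/E; B/D/C] holding=-
step 7 (unstack(E, F)): towers=[A/F; B/D/C] holding=E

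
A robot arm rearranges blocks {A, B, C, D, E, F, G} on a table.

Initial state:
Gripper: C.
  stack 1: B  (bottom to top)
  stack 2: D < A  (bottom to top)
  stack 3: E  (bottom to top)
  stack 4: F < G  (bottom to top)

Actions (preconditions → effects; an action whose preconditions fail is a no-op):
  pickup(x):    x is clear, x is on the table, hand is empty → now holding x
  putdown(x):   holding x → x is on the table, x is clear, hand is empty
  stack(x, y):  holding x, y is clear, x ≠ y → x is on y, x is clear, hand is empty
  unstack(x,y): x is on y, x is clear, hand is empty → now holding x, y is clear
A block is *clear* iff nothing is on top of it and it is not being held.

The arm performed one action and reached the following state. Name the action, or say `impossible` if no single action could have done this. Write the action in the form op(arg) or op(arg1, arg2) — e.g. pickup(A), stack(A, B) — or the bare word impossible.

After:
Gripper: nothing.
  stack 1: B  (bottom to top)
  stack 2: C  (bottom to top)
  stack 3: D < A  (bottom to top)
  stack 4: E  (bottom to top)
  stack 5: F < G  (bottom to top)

target: towers=[B; C; D/A; E; F/G] holding=-
        putdown(C) → towers=[B; C; D/A; E; F/G] holding=-  ← match
       stack(C, B) → towers=[B/C; D/A; E; F/G] holding=-
       stack(C, G) → towers=[B; D/A; E; F/G/C] holding=-
       stack(C, A) → towers=[B; D/A/C; E; F/G] holding=-
       stack(C, E) → towers=[B; D/A; E/C; F/G] holding=-

putdown(C)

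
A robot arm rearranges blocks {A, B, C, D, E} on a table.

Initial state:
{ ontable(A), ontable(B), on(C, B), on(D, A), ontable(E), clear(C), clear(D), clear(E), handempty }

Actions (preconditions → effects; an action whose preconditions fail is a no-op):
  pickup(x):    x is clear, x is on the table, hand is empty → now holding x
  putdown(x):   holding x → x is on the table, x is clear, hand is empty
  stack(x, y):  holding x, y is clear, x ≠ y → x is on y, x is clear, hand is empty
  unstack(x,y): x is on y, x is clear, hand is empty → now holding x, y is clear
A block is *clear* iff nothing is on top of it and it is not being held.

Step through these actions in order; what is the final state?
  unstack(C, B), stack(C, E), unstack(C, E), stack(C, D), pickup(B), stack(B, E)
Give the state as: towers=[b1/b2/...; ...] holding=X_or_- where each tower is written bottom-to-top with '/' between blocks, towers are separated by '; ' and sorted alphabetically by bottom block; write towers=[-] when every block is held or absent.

step 1 (unstack(C, B)): towers=[A/D; B; E] holding=C
step 2 (stack(C, E)): towers=[A/D; B; E/C] holding=-
step 3 (unstack(C, E)): towers=[A/D; B; E] holding=C
step 4 (stack(C, D)): towers=[A/D/C; B; E] holding=-
step 5 (pickup(B)): towers=[A/D/C; E] holding=B
step 6 (stack(B, E)): towers=[A/D/C; E/B] holding=-

towers=[A/D/C; E/B] holding=-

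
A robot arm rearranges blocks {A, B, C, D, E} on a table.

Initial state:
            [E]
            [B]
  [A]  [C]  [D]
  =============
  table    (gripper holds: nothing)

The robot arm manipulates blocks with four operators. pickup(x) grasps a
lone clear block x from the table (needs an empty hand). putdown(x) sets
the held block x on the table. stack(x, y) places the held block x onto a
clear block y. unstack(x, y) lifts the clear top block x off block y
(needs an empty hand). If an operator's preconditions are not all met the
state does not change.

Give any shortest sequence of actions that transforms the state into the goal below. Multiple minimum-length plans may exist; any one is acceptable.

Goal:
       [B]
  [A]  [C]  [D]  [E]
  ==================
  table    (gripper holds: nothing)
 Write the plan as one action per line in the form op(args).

step 1 (unstack(E, B)): towers=[A; C; D/B] holding=E
step 2 (putdown(E)): towers=[A; C; D/B; E] holding=-
step 3 (unstack(B, D)): towers=[A; C; D; E] holding=B
step 4 (stack(B, C)): towers=[A; C/B; D; E] holding=-
goal check: towers=[A; C/B; D; E] holding=- — reached (length 4, optimal by BFS)

unstack(E, B)
putdown(E)
unstack(B, D)
stack(B, C)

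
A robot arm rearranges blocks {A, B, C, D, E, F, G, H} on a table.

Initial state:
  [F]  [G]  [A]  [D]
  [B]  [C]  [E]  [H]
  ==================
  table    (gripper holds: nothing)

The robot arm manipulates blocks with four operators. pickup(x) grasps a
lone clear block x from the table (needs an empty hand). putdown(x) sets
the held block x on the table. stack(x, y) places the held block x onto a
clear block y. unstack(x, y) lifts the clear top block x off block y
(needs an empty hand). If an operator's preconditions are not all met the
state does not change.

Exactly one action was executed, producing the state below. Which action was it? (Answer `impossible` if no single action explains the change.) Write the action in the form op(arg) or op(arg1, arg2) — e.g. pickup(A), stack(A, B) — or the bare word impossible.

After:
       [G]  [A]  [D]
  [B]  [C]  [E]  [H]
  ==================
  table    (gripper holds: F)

unstack(F, B)

target: towers=[B; C/G; E/A; H/D] holding=F
     unstack(G, C) → towers=[B/F; C; E/A; H/D] holding=G
     unstack(A, E) → towers=[B/F; C/G; E; H/D] holding=A
     unstack(F, B) → towers=[B; C/G; E/A; H/D] holding=F  ← match
     unstack(D, H) → towers=[B/F; C/G; E/A; H] holding=D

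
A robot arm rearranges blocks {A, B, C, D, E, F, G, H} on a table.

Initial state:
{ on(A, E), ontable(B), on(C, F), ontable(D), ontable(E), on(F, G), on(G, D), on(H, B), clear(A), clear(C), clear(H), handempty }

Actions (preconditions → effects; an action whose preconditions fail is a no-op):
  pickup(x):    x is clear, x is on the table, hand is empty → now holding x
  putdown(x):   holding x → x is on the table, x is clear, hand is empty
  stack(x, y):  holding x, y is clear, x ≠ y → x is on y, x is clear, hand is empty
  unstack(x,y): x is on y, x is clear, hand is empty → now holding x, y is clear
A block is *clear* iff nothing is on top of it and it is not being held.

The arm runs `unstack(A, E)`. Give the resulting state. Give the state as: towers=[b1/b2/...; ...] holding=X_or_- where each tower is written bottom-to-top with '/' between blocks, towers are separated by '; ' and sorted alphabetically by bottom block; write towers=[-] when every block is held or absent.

before: towers=[B/H; D/G/F/C; E/A] holding=-
pre[unstack(A, E)]: on(A,E) ✓, clear(A) ✓, handempty ✓
all met → apply unstack(A, E)
after:  towers=[B/H; D/G/F/C; E] holding=A

towers=[B/H; D/G/F/C; E] holding=A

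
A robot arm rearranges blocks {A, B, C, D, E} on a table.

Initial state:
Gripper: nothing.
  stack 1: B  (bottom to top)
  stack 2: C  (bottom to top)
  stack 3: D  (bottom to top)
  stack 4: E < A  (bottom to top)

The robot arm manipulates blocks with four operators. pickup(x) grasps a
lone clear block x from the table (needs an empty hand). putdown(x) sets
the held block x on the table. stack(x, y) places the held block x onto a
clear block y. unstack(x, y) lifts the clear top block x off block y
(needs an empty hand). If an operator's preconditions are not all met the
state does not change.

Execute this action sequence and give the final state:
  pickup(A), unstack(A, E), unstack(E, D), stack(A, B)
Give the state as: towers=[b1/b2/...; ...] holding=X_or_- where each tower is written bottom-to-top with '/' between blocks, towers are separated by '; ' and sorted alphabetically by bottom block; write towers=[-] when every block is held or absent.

step 1 (pickup(A)) [no-op]: towers=[B; C; D; E/A] holding=-
step 2 (unstack(A, E)): towers=[B; C; D; E] holding=A
step 3 (unstack(E, D)) [no-op]: towers=[B; C; D; E] holding=A
step 4 (stack(A, B)): towers=[B/A; C; D; E] holding=-

towers=[B/A; C; D; E] holding=-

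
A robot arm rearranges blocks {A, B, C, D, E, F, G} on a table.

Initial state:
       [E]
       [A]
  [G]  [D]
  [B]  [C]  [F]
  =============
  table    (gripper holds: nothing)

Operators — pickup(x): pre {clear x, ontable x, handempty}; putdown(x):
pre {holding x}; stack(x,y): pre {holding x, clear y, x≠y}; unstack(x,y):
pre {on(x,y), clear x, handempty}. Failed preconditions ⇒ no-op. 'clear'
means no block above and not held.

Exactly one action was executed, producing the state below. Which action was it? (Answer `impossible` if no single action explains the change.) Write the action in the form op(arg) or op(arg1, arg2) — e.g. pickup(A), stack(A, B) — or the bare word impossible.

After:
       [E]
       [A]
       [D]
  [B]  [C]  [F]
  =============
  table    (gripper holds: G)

target: towers=[B; C/D/A/E; F] holding=G
         pickup(F) → towers=[B/G; C/D/A/E] holding=F
     unstack(G, B) → towers=[B; C/D/A/E; F] holding=G  ← match
     unstack(E, A) → towers=[B/G; C/D/A; F] holding=E

unstack(G, B)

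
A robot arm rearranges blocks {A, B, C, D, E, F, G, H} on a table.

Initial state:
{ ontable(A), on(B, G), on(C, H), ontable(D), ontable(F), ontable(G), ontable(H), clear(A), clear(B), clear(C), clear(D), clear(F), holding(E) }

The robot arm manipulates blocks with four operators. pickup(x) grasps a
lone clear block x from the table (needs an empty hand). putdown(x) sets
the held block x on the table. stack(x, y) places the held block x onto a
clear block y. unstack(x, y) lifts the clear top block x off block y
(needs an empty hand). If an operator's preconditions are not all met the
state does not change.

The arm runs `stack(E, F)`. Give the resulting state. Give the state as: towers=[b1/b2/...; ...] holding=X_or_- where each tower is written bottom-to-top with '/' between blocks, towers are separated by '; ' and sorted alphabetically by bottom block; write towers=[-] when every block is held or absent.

before: towers=[A; D; F; G/B; H/C] holding=E
pre[stack(E, F)]: holding(E) yes, clear(F) yes, E≠F yes
all met → apply stack(E, F)
after:  towers=[A; D; F/E; G/B; H/C] holding=-

towers=[A; D; F/E; G/B; H/C] holding=-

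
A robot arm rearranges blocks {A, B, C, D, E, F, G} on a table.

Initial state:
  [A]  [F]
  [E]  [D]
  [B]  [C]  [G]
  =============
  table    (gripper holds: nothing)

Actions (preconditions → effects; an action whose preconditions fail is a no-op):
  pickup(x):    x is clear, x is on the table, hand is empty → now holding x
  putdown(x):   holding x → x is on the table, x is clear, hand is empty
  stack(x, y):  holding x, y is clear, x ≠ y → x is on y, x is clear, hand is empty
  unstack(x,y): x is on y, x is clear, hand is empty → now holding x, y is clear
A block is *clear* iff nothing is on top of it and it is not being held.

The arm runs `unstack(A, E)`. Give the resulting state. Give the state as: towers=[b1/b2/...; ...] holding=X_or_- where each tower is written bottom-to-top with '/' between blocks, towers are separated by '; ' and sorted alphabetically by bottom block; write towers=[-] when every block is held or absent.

before: towers=[B/E/A; C/D/F; G] holding=-
pre[unstack(A, E)]: on(A,E) ok, clear(A) ok, handempty ok
all met → apply unstack(A, E)
after:  towers=[B/E; C/D/F; G] holding=A

towers=[B/E; C/D/F; G] holding=A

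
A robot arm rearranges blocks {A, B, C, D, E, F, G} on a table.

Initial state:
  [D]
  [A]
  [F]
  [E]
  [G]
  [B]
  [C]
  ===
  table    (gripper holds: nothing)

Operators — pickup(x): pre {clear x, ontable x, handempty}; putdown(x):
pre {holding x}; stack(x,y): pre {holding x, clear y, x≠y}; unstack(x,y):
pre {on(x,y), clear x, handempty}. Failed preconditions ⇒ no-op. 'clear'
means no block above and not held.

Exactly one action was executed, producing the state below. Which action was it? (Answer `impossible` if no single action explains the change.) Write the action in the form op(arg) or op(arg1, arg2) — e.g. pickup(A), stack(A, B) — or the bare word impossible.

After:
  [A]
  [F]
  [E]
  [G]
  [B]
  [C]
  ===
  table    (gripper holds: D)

unstack(D, A)

target: towers=[C/B/G/E/F/A] holding=D
     unstack(D, A) → towers=[C/B/G/E/F/A] holding=D  ← match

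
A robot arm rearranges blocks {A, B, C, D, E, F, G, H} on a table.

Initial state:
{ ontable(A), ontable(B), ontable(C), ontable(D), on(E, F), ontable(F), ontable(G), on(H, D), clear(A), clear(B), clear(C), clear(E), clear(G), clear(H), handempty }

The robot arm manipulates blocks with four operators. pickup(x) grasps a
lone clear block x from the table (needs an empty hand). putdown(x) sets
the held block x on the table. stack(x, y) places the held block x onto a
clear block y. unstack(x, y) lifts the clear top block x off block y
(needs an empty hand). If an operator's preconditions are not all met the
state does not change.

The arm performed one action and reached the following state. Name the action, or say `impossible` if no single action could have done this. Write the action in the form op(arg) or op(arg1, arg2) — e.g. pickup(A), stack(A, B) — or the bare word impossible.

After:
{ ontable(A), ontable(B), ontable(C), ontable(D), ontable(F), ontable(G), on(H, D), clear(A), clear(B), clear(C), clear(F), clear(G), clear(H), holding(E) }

unstack(E, F)

target: towers=[A; B; C; D/H; F; G] holding=E
         pickup(G) → towers=[A; B; C; D/H; F/E] holding=G
         pickup(A) → towers=[B; C; D/H; F/E; G] holding=A
     unstack(E, F) → towers=[A; B; C; D/H; F; G] holding=E  ← match
     unstack(H, D) → towers=[A; B; C; D; F/E; G] holding=H
         pickup(B) → towers=[A; C; D/H; F/E; G] holding=B
         pickup(C) → towers=[A; B; D/H; F/E; G] holding=C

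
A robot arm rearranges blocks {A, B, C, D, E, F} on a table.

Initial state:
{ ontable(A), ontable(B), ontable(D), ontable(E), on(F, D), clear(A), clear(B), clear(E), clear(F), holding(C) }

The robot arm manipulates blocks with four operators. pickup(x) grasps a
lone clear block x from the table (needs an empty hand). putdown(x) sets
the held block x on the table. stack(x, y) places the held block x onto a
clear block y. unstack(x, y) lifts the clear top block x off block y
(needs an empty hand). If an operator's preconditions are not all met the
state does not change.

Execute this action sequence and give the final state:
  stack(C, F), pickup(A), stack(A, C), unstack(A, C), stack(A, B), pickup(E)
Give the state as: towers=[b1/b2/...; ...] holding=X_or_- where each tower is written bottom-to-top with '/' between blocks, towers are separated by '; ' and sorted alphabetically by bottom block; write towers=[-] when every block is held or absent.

towers=[B/A; D/F/C] holding=E

step 1 (stack(C, F)): towers=[A; B; D/F/C; E] holding=-
step 2 (pickup(A)): towers=[B; D/F/C; E] holding=A
step 3 (stack(A, C)): towers=[B; D/F/C/A; E] holding=-
step 4 (unstack(A, C)): towers=[B; D/F/C; E] holding=A
step 5 (stack(A, B)): towers=[B/A; D/F/C; E] holding=-
step 6 (pickup(E)): towers=[B/A; D/F/C] holding=E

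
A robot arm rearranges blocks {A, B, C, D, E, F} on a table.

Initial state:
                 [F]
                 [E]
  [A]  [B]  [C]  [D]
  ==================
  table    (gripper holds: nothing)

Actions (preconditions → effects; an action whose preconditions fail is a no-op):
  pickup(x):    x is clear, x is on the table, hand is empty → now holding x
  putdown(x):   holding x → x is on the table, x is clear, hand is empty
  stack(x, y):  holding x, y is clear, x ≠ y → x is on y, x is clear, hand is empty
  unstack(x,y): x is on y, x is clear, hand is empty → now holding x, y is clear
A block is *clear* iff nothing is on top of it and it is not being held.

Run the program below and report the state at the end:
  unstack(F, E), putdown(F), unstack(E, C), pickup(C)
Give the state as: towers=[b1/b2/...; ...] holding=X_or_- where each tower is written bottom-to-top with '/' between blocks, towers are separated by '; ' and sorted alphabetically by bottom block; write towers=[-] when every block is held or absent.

step 1 (unstack(F, E)): towers=[A; B; C; D/E] holding=F
step 2 (putdown(F)): towers=[A; B; C; D/E; F] holding=-
step 3 (unstack(E, C)) [no-op]: towers=[A; B; C; D/E; F] holding=-
step 4 (pickup(C)): towers=[A; B; D/E; F] holding=C

towers=[A; B; D/E; F] holding=C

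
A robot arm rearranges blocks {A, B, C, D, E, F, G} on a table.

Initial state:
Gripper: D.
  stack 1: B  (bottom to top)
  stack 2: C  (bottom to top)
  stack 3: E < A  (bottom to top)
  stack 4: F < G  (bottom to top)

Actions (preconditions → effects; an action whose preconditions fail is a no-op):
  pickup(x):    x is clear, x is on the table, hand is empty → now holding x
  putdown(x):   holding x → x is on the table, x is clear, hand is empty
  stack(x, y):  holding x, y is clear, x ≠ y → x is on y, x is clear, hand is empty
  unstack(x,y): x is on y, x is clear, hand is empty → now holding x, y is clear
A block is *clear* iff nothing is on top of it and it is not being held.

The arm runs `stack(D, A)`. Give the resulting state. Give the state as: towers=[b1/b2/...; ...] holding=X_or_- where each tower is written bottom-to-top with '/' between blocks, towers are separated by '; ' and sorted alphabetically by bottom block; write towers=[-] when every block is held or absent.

towers=[B; C; E/A/D; F/G] holding=-

before: towers=[B; C; E/A; F/G] holding=D
pre[stack(D, A)]: holding(D) yes, clear(A) yes, D≠A yes
all met → apply stack(D, A)
after:  towers=[B; C; E/A/D; F/G] holding=-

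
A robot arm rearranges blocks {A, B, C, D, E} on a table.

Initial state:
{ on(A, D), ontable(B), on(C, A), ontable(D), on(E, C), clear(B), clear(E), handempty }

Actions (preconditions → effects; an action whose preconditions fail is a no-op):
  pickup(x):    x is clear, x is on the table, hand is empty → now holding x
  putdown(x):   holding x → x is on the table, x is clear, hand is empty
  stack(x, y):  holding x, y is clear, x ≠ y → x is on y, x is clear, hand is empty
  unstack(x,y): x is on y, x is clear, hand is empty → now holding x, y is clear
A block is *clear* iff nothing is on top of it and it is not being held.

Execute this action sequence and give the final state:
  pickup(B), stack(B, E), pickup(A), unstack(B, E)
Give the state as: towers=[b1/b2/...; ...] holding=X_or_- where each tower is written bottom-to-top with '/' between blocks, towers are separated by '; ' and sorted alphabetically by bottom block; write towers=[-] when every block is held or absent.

towers=[D/A/C/E] holding=B

step 1 (pickup(B)): towers=[D/A/C/E] holding=B
step 2 (stack(B, E)): towers=[D/A/C/E/B] holding=-
step 3 (pickup(A)) [no-op]: towers=[D/A/C/E/B] holding=-
step 4 (unstack(B, E)): towers=[D/A/C/E] holding=B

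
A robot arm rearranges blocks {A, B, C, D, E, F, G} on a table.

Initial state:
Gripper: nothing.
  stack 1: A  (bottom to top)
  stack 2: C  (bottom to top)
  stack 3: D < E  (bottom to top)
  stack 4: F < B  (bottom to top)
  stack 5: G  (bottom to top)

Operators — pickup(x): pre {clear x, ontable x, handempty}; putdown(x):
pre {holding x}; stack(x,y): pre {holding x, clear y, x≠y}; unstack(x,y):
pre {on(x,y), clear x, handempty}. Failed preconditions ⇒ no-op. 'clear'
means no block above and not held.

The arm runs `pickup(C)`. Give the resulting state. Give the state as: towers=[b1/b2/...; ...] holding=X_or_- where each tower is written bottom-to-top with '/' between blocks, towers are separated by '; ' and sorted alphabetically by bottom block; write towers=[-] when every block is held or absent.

before: towers=[A; C; D/E; F/B; G] holding=-
pre[pickup(C)]: clear(C) yes, ontable(C) yes, handempty yes
all met → apply pickup(C)
after:  towers=[A; D/E; F/B; G] holding=C

towers=[A; D/E; F/B; G] holding=C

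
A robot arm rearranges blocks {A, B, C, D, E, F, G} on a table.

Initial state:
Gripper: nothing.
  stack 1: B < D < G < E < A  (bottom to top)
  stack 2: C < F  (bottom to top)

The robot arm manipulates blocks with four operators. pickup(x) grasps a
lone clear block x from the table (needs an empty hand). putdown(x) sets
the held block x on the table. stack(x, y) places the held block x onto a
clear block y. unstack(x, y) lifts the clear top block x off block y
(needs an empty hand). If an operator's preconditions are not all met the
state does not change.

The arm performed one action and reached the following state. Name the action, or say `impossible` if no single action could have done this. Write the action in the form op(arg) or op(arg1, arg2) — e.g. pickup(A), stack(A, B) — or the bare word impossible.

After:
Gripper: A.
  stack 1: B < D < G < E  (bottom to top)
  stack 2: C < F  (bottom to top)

unstack(A, E)

target: towers=[B/D/G/E; C/F] holding=A
     unstack(F, C) → towers=[B/D/G/E/A; C] holding=F
     unstack(A, E) → towers=[B/D/G/E; C/F] holding=A  ← match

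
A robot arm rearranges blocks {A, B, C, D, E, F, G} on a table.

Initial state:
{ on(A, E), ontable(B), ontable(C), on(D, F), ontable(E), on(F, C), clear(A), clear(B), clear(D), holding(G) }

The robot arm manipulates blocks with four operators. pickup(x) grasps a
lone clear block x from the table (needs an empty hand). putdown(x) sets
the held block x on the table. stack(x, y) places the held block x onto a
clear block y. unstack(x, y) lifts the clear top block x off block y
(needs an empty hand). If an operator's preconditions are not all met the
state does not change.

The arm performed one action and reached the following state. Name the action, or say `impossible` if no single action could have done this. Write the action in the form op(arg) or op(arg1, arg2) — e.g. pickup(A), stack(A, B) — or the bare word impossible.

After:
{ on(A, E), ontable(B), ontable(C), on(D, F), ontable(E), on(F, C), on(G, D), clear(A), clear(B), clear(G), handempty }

stack(G, D)

target: towers=[B; C/F/D/G; E/A] holding=-
        putdown(G) → towers=[B; C/F/D; E/A; G] holding=-
       stack(G, B) → towers=[B/G; C/F/D; E/A] holding=-
       stack(G, D) → towers=[B; C/F/D/G; E/A] holding=-  ← match
       stack(G, A) → towers=[B; C/F/D; E/A/G] holding=-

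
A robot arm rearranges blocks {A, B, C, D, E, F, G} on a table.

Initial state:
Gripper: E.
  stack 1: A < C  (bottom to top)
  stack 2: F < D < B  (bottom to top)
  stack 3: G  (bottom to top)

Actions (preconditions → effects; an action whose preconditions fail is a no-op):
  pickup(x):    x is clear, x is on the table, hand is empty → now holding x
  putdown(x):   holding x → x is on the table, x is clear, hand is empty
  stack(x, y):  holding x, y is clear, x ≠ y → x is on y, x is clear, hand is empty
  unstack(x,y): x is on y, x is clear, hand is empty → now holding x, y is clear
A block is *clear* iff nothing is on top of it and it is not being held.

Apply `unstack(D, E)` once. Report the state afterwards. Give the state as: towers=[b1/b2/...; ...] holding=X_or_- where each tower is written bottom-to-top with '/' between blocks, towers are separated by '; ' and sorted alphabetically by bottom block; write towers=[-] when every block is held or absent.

towers=[A/C; F/D/B; G] holding=E

before: towers=[A/C; F/D/B; G] holding=E
pre[unstack(D, E)]: on(D,E) fail, clear(D) fail, handempty fail
on(D,E), clear(D), handempty unmet → unstack(D, E) is a no-op
after:  towers=[A/C; F/D/B; G] holding=E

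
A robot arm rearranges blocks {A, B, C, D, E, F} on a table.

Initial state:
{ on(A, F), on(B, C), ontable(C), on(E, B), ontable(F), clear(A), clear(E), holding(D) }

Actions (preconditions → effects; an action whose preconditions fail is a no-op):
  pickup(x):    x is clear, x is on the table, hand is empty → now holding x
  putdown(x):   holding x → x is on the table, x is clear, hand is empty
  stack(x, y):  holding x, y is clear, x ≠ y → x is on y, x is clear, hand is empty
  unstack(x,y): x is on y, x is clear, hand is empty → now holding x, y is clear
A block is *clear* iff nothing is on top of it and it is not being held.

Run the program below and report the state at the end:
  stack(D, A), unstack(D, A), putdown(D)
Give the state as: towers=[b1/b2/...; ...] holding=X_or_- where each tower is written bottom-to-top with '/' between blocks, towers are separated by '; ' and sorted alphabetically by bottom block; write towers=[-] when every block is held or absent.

towers=[C/B/E; D; F/A] holding=-

step 1 (stack(D, A)): towers=[C/B/E; F/A/D] holding=-
step 2 (unstack(D, A)): towers=[C/B/E; F/A] holding=D
step 3 (putdown(D)): towers=[C/B/E; D; F/A] holding=-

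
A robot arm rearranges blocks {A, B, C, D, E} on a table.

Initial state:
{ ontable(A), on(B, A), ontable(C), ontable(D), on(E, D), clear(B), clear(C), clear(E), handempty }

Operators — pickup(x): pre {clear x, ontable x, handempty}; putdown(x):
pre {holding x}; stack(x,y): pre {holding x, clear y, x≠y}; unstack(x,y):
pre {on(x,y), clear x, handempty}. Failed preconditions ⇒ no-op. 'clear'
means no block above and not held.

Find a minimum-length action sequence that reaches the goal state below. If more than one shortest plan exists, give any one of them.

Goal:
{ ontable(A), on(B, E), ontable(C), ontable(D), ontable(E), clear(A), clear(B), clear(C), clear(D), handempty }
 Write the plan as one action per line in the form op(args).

unstack(E, D)
putdown(E)
unstack(B, A)
stack(B, E)

step 1 (unstack(E, D)): towers=[A/B; C; D] holding=E
step 2 (putdown(E)): towers=[A/B; C; D; E] holding=-
step 3 (unstack(B, A)): towers=[A; C; D; E] holding=B
step 4 (stack(B, E)): towers=[A; C; D; E/B] holding=-
goal check: towers=[A; C; D; E/B] holding=- — reached (length 4, optimal by BFS)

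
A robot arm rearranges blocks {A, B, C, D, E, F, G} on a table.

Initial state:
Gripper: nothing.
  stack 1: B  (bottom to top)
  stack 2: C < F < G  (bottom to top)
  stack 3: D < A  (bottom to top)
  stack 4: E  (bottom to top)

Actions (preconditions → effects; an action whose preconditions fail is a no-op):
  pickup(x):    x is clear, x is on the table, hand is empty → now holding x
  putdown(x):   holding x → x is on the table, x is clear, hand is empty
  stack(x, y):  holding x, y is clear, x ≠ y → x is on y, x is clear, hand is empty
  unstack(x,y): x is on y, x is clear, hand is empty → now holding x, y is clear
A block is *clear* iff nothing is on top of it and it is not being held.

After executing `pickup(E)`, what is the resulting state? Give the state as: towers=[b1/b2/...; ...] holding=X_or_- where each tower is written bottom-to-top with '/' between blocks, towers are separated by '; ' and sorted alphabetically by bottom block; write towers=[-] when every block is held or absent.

before: towers=[B; C/F/G; D/A; E] holding=-
pre[pickup(E)]: clear(E) ok, ontable(E) ok, handempty ok
all met → apply pickup(E)
after:  towers=[B; C/F/G; D/A] holding=E

towers=[B; C/F/G; D/A] holding=E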